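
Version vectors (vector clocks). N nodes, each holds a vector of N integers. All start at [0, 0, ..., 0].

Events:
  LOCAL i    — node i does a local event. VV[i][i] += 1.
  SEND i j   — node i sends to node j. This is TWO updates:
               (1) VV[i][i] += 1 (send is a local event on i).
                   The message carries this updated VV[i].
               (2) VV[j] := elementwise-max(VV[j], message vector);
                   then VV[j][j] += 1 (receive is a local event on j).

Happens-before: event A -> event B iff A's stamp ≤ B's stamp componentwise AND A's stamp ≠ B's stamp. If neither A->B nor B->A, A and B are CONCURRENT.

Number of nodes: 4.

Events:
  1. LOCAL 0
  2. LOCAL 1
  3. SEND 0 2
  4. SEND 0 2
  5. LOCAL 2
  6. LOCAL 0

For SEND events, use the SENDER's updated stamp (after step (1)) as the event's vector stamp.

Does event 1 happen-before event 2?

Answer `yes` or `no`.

Initial: VV[0]=[0, 0, 0, 0]
Initial: VV[1]=[0, 0, 0, 0]
Initial: VV[2]=[0, 0, 0, 0]
Initial: VV[3]=[0, 0, 0, 0]
Event 1: LOCAL 0: VV[0][0]++ -> VV[0]=[1, 0, 0, 0]
Event 2: LOCAL 1: VV[1][1]++ -> VV[1]=[0, 1, 0, 0]
Event 3: SEND 0->2: VV[0][0]++ -> VV[0]=[2, 0, 0, 0], msg_vec=[2, 0, 0, 0]; VV[2]=max(VV[2],msg_vec) then VV[2][2]++ -> VV[2]=[2, 0, 1, 0]
Event 4: SEND 0->2: VV[0][0]++ -> VV[0]=[3, 0, 0, 0], msg_vec=[3, 0, 0, 0]; VV[2]=max(VV[2],msg_vec) then VV[2][2]++ -> VV[2]=[3, 0, 2, 0]
Event 5: LOCAL 2: VV[2][2]++ -> VV[2]=[3, 0, 3, 0]
Event 6: LOCAL 0: VV[0][0]++ -> VV[0]=[4, 0, 0, 0]
Event 1 stamp: [1, 0, 0, 0]
Event 2 stamp: [0, 1, 0, 0]
[1, 0, 0, 0] <= [0, 1, 0, 0]? False. Equal? False. Happens-before: False

Answer: no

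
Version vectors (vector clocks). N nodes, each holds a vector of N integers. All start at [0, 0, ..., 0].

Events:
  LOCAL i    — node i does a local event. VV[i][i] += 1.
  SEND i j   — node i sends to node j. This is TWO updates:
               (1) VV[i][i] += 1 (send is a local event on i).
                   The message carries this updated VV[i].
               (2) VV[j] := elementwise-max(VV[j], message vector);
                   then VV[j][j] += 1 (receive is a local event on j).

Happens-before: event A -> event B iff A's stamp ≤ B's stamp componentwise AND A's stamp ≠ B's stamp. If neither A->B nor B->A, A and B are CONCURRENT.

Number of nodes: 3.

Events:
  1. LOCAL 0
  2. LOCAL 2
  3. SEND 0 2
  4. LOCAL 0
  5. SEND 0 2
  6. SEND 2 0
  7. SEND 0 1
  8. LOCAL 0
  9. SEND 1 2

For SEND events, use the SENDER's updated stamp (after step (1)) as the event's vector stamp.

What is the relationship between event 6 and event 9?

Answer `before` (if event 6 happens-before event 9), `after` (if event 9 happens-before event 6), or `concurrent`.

Answer: before

Derivation:
Initial: VV[0]=[0, 0, 0]
Initial: VV[1]=[0, 0, 0]
Initial: VV[2]=[0, 0, 0]
Event 1: LOCAL 0: VV[0][0]++ -> VV[0]=[1, 0, 0]
Event 2: LOCAL 2: VV[2][2]++ -> VV[2]=[0, 0, 1]
Event 3: SEND 0->2: VV[0][0]++ -> VV[0]=[2, 0, 0], msg_vec=[2, 0, 0]; VV[2]=max(VV[2],msg_vec) then VV[2][2]++ -> VV[2]=[2, 0, 2]
Event 4: LOCAL 0: VV[0][0]++ -> VV[0]=[3, 0, 0]
Event 5: SEND 0->2: VV[0][0]++ -> VV[0]=[4, 0, 0], msg_vec=[4, 0, 0]; VV[2]=max(VV[2],msg_vec) then VV[2][2]++ -> VV[2]=[4, 0, 3]
Event 6: SEND 2->0: VV[2][2]++ -> VV[2]=[4, 0, 4], msg_vec=[4, 0, 4]; VV[0]=max(VV[0],msg_vec) then VV[0][0]++ -> VV[0]=[5, 0, 4]
Event 7: SEND 0->1: VV[0][0]++ -> VV[0]=[6, 0, 4], msg_vec=[6, 0, 4]; VV[1]=max(VV[1],msg_vec) then VV[1][1]++ -> VV[1]=[6, 1, 4]
Event 8: LOCAL 0: VV[0][0]++ -> VV[0]=[7, 0, 4]
Event 9: SEND 1->2: VV[1][1]++ -> VV[1]=[6, 2, 4], msg_vec=[6, 2, 4]; VV[2]=max(VV[2],msg_vec) then VV[2][2]++ -> VV[2]=[6, 2, 5]
Event 6 stamp: [4, 0, 4]
Event 9 stamp: [6, 2, 4]
[4, 0, 4] <= [6, 2, 4]? True
[6, 2, 4] <= [4, 0, 4]? False
Relation: before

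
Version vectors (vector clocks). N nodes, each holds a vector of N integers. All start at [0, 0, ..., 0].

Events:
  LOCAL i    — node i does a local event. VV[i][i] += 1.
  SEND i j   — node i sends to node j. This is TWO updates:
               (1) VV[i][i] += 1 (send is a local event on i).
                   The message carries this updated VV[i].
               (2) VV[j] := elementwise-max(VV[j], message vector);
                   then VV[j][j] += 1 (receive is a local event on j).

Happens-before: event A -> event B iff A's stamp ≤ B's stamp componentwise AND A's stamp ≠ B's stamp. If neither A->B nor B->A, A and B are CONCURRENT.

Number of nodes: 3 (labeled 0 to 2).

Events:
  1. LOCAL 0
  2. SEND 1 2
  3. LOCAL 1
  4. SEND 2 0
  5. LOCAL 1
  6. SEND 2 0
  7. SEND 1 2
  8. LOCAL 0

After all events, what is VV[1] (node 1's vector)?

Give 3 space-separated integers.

Answer: 0 4 0

Derivation:
Initial: VV[0]=[0, 0, 0]
Initial: VV[1]=[0, 0, 0]
Initial: VV[2]=[0, 0, 0]
Event 1: LOCAL 0: VV[0][0]++ -> VV[0]=[1, 0, 0]
Event 2: SEND 1->2: VV[1][1]++ -> VV[1]=[0, 1, 0], msg_vec=[0, 1, 0]; VV[2]=max(VV[2],msg_vec) then VV[2][2]++ -> VV[2]=[0, 1, 1]
Event 3: LOCAL 1: VV[1][1]++ -> VV[1]=[0, 2, 0]
Event 4: SEND 2->0: VV[2][2]++ -> VV[2]=[0, 1, 2], msg_vec=[0, 1, 2]; VV[0]=max(VV[0],msg_vec) then VV[0][0]++ -> VV[0]=[2, 1, 2]
Event 5: LOCAL 1: VV[1][1]++ -> VV[1]=[0, 3, 0]
Event 6: SEND 2->0: VV[2][2]++ -> VV[2]=[0, 1, 3], msg_vec=[0, 1, 3]; VV[0]=max(VV[0],msg_vec) then VV[0][0]++ -> VV[0]=[3, 1, 3]
Event 7: SEND 1->2: VV[1][1]++ -> VV[1]=[0, 4, 0], msg_vec=[0, 4, 0]; VV[2]=max(VV[2],msg_vec) then VV[2][2]++ -> VV[2]=[0, 4, 4]
Event 8: LOCAL 0: VV[0][0]++ -> VV[0]=[4, 1, 3]
Final vectors: VV[0]=[4, 1, 3]; VV[1]=[0, 4, 0]; VV[2]=[0, 4, 4]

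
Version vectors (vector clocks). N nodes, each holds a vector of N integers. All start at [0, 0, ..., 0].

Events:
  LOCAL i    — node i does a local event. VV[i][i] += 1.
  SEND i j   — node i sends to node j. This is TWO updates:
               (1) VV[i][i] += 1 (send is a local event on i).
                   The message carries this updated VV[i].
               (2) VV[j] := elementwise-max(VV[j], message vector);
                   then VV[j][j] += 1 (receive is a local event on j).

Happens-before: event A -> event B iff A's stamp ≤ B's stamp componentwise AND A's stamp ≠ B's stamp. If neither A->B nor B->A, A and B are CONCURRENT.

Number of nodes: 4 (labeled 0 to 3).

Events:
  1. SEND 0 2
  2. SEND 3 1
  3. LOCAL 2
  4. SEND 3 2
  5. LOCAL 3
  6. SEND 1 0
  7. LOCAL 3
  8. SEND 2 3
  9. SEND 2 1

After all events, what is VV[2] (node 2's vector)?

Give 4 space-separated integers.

Answer: 1 0 5 2

Derivation:
Initial: VV[0]=[0, 0, 0, 0]
Initial: VV[1]=[0, 0, 0, 0]
Initial: VV[2]=[0, 0, 0, 0]
Initial: VV[3]=[0, 0, 0, 0]
Event 1: SEND 0->2: VV[0][0]++ -> VV[0]=[1, 0, 0, 0], msg_vec=[1, 0, 0, 0]; VV[2]=max(VV[2],msg_vec) then VV[2][2]++ -> VV[2]=[1, 0, 1, 0]
Event 2: SEND 3->1: VV[3][3]++ -> VV[3]=[0, 0, 0, 1], msg_vec=[0, 0, 0, 1]; VV[1]=max(VV[1],msg_vec) then VV[1][1]++ -> VV[1]=[0, 1, 0, 1]
Event 3: LOCAL 2: VV[2][2]++ -> VV[2]=[1, 0, 2, 0]
Event 4: SEND 3->2: VV[3][3]++ -> VV[3]=[0, 0, 0, 2], msg_vec=[0, 0, 0, 2]; VV[2]=max(VV[2],msg_vec) then VV[2][2]++ -> VV[2]=[1, 0, 3, 2]
Event 5: LOCAL 3: VV[3][3]++ -> VV[3]=[0, 0, 0, 3]
Event 6: SEND 1->0: VV[1][1]++ -> VV[1]=[0, 2, 0, 1], msg_vec=[0, 2, 0, 1]; VV[0]=max(VV[0],msg_vec) then VV[0][0]++ -> VV[0]=[2, 2, 0, 1]
Event 7: LOCAL 3: VV[3][3]++ -> VV[3]=[0, 0, 0, 4]
Event 8: SEND 2->3: VV[2][2]++ -> VV[2]=[1, 0, 4, 2], msg_vec=[1, 0, 4, 2]; VV[3]=max(VV[3],msg_vec) then VV[3][3]++ -> VV[3]=[1, 0, 4, 5]
Event 9: SEND 2->1: VV[2][2]++ -> VV[2]=[1, 0, 5, 2], msg_vec=[1, 0, 5, 2]; VV[1]=max(VV[1],msg_vec) then VV[1][1]++ -> VV[1]=[1, 3, 5, 2]
Final vectors: VV[0]=[2, 2, 0, 1]; VV[1]=[1, 3, 5, 2]; VV[2]=[1, 0, 5, 2]; VV[3]=[1, 0, 4, 5]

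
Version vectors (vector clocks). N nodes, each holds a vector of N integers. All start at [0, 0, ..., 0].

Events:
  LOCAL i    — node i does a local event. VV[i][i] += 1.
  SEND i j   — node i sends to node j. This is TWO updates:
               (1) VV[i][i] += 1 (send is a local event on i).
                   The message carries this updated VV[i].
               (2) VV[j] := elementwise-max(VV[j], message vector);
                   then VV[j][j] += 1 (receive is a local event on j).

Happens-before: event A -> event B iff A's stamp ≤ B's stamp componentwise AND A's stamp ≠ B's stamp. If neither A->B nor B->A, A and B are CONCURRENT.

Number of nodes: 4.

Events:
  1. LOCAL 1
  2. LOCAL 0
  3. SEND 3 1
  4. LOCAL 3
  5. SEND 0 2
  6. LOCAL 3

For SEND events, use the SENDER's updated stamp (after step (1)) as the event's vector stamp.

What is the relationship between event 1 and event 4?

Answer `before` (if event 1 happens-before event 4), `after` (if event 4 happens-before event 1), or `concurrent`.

Initial: VV[0]=[0, 0, 0, 0]
Initial: VV[1]=[0, 0, 0, 0]
Initial: VV[2]=[0, 0, 0, 0]
Initial: VV[3]=[0, 0, 0, 0]
Event 1: LOCAL 1: VV[1][1]++ -> VV[1]=[0, 1, 0, 0]
Event 2: LOCAL 0: VV[0][0]++ -> VV[0]=[1, 0, 0, 0]
Event 3: SEND 3->1: VV[3][3]++ -> VV[3]=[0, 0, 0, 1], msg_vec=[0, 0, 0, 1]; VV[1]=max(VV[1],msg_vec) then VV[1][1]++ -> VV[1]=[0, 2, 0, 1]
Event 4: LOCAL 3: VV[3][3]++ -> VV[3]=[0, 0, 0, 2]
Event 5: SEND 0->2: VV[0][0]++ -> VV[0]=[2, 0, 0, 0], msg_vec=[2, 0, 0, 0]; VV[2]=max(VV[2],msg_vec) then VV[2][2]++ -> VV[2]=[2, 0, 1, 0]
Event 6: LOCAL 3: VV[3][3]++ -> VV[3]=[0, 0, 0, 3]
Event 1 stamp: [0, 1, 0, 0]
Event 4 stamp: [0, 0, 0, 2]
[0, 1, 0, 0] <= [0, 0, 0, 2]? False
[0, 0, 0, 2] <= [0, 1, 0, 0]? False
Relation: concurrent

Answer: concurrent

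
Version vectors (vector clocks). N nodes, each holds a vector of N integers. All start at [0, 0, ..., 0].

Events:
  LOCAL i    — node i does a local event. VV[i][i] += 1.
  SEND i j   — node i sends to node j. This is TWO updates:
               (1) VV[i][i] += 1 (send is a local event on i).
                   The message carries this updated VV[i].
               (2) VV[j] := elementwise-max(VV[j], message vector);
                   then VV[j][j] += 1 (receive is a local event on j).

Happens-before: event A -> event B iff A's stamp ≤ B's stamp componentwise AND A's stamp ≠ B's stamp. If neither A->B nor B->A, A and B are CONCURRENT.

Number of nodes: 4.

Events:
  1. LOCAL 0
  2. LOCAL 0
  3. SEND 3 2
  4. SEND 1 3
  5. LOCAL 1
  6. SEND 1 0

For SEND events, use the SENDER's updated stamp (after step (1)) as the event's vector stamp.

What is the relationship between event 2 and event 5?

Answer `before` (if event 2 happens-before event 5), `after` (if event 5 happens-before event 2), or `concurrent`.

Initial: VV[0]=[0, 0, 0, 0]
Initial: VV[1]=[0, 0, 0, 0]
Initial: VV[2]=[0, 0, 0, 0]
Initial: VV[3]=[0, 0, 0, 0]
Event 1: LOCAL 0: VV[0][0]++ -> VV[0]=[1, 0, 0, 0]
Event 2: LOCAL 0: VV[0][0]++ -> VV[0]=[2, 0, 0, 0]
Event 3: SEND 3->2: VV[3][3]++ -> VV[3]=[0, 0, 0, 1], msg_vec=[0, 0, 0, 1]; VV[2]=max(VV[2],msg_vec) then VV[2][2]++ -> VV[2]=[0, 0, 1, 1]
Event 4: SEND 1->3: VV[1][1]++ -> VV[1]=[0, 1, 0, 0], msg_vec=[0, 1, 0, 0]; VV[3]=max(VV[3],msg_vec) then VV[3][3]++ -> VV[3]=[0, 1, 0, 2]
Event 5: LOCAL 1: VV[1][1]++ -> VV[1]=[0, 2, 0, 0]
Event 6: SEND 1->0: VV[1][1]++ -> VV[1]=[0, 3, 0, 0], msg_vec=[0, 3, 0, 0]; VV[0]=max(VV[0],msg_vec) then VV[0][0]++ -> VV[0]=[3, 3, 0, 0]
Event 2 stamp: [2, 0, 0, 0]
Event 5 stamp: [0, 2, 0, 0]
[2, 0, 0, 0] <= [0, 2, 0, 0]? False
[0, 2, 0, 0] <= [2, 0, 0, 0]? False
Relation: concurrent

Answer: concurrent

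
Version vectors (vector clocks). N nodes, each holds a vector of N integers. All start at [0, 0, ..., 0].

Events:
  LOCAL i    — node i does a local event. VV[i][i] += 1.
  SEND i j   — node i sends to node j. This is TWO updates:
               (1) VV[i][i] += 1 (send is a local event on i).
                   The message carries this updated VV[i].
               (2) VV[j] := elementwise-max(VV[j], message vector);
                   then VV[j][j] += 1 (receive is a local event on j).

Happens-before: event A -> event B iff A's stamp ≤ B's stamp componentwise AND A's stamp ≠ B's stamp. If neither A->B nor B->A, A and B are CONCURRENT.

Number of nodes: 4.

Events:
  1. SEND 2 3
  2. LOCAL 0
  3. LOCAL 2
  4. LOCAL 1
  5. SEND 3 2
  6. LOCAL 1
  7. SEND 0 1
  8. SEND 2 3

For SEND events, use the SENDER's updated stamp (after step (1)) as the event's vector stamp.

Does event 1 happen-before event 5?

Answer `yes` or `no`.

Initial: VV[0]=[0, 0, 0, 0]
Initial: VV[1]=[0, 0, 0, 0]
Initial: VV[2]=[0, 0, 0, 0]
Initial: VV[3]=[0, 0, 0, 0]
Event 1: SEND 2->3: VV[2][2]++ -> VV[2]=[0, 0, 1, 0], msg_vec=[0, 0, 1, 0]; VV[3]=max(VV[3],msg_vec) then VV[3][3]++ -> VV[3]=[0, 0, 1, 1]
Event 2: LOCAL 0: VV[0][0]++ -> VV[0]=[1, 0, 0, 0]
Event 3: LOCAL 2: VV[2][2]++ -> VV[2]=[0, 0, 2, 0]
Event 4: LOCAL 1: VV[1][1]++ -> VV[1]=[0, 1, 0, 0]
Event 5: SEND 3->2: VV[3][3]++ -> VV[3]=[0, 0, 1, 2], msg_vec=[0, 0, 1, 2]; VV[2]=max(VV[2],msg_vec) then VV[2][2]++ -> VV[2]=[0, 0, 3, 2]
Event 6: LOCAL 1: VV[1][1]++ -> VV[1]=[0, 2, 0, 0]
Event 7: SEND 0->1: VV[0][0]++ -> VV[0]=[2, 0, 0, 0], msg_vec=[2, 0, 0, 0]; VV[1]=max(VV[1],msg_vec) then VV[1][1]++ -> VV[1]=[2, 3, 0, 0]
Event 8: SEND 2->3: VV[2][2]++ -> VV[2]=[0, 0, 4, 2], msg_vec=[0, 0, 4, 2]; VV[3]=max(VV[3],msg_vec) then VV[3][3]++ -> VV[3]=[0, 0, 4, 3]
Event 1 stamp: [0, 0, 1, 0]
Event 5 stamp: [0, 0, 1, 2]
[0, 0, 1, 0] <= [0, 0, 1, 2]? True. Equal? False. Happens-before: True

Answer: yes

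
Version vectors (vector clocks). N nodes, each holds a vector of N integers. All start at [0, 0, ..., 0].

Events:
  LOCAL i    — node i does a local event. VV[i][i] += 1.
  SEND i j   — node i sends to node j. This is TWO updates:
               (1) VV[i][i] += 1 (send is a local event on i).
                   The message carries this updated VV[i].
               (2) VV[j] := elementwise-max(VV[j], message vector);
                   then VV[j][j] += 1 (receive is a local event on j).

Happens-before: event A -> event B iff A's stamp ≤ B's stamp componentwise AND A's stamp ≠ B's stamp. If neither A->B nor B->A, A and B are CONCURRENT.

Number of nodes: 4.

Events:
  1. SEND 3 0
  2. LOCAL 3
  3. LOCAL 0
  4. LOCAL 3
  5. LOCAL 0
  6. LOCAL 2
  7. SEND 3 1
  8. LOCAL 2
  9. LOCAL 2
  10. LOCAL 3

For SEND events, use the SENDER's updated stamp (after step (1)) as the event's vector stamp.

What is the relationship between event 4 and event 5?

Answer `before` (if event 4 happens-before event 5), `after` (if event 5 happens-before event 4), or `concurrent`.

Initial: VV[0]=[0, 0, 0, 0]
Initial: VV[1]=[0, 0, 0, 0]
Initial: VV[2]=[0, 0, 0, 0]
Initial: VV[3]=[0, 0, 0, 0]
Event 1: SEND 3->0: VV[3][3]++ -> VV[3]=[0, 0, 0, 1], msg_vec=[0, 0, 0, 1]; VV[0]=max(VV[0],msg_vec) then VV[0][0]++ -> VV[0]=[1, 0, 0, 1]
Event 2: LOCAL 3: VV[3][3]++ -> VV[3]=[0, 0, 0, 2]
Event 3: LOCAL 0: VV[0][0]++ -> VV[0]=[2, 0, 0, 1]
Event 4: LOCAL 3: VV[3][3]++ -> VV[3]=[0, 0, 0, 3]
Event 5: LOCAL 0: VV[0][0]++ -> VV[0]=[3, 0, 0, 1]
Event 6: LOCAL 2: VV[2][2]++ -> VV[2]=[0, 0, 1, 0]
Event 7: SEND 3->1: VV[3][3]++ -> VV[3]=[0, 0, 0, 4], msg_vec=[0, 0, 0, 4]; VV[1]=max(VV[1],msg_vec) then VV[1][1]++ -> VV[1]=[0, 1, 0, 4]
Event 8: LOCAL 2: VV[2][2]++ -> VV[2]=[0, 0, 2, 0]
Event 9: LOCAL 2: VV[2][2]++ -> VV[2]=[0, 0, 3, 0]
Event 10: LOCAL 3: VV[3][3]++ -> VV[3]=[0, 0, 0, 5]
Event 4 stamp: [0, 0, 0, 3]
Event 5 stamp: [3, 0, 0, 1]
[0, 0, 0, 3] <= [3, 0, 0, 1]? False
[3, 0, 0, 1] <= [0, 0, 0, 3]? False
Relation: concurrent

Answer: concurrent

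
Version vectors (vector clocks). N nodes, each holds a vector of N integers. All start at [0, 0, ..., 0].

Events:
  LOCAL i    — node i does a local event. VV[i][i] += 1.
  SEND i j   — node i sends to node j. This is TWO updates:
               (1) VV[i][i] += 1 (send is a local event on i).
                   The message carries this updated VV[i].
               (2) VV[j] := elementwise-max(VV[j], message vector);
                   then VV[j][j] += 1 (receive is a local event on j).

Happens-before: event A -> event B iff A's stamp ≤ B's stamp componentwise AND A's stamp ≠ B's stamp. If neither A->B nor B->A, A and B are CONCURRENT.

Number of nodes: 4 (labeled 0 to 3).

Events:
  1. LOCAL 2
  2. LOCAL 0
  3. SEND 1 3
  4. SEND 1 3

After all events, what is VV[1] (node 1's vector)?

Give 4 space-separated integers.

Initial: VV[0]=[0, 0, 0, 0]
Initial: VV[1]=[0, 0, 0, 0]
Initial: VV[2]=[0, 0, 0, 0]
Initial: VV[3]=[0, 0, 0, 0]
Event 1: LOCAL 2: VV[2][2]++ -> VV[2]=[0, 0, 1, 0]
Event 2: LOCAL 0: VV[0][0]++ -> VV[0]=[1, 0, 0, 0]
Event 3: SEND 1->3: VV[1][1]++ -> VV[1]=[0, 1, 0, 0], msg_vec=[0, 1, 0, 0]; VV[3]=max(VV[3],msg_vec) then VV[3][3]++ -> VV[3]=[0, 1, 0, 1]
Event 4: SEND 1->3: VV[1][1]++ -> VV[1]=[0, 2, 0, 0], msg_vec=[0, 2, 0, 0]; VV[3]=max(VV[3],msg_vec) then VV[3][3]++ -> VV[3]=[0, 2, 0, 2]
Final vectors: VV[0]=[1, 0, 0, 0]; VV[1]=[0, 2, 0, 0]; VV[2]=[0, 0, 1, 0]; VV[3]=[0, 2, 0, 2]

Answer: 0 2 0 0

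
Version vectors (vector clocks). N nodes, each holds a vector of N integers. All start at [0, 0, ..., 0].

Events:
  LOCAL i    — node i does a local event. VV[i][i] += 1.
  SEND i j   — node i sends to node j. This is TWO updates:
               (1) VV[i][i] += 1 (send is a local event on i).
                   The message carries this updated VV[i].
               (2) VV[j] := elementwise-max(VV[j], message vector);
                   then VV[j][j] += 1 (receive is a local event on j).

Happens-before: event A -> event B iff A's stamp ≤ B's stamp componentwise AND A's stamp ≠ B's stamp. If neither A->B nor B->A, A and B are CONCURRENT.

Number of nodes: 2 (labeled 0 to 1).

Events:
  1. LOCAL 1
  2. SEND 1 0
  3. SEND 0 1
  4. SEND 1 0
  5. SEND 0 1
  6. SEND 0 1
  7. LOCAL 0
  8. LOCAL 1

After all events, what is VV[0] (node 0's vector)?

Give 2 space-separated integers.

Answer: 6 4

Derivation:
Initial: VV[0]=[0, 0]
Initial: VV[1]=[0, 0]
Event 1: LOCAL 1: VV[1][1]++ -> VV[1]=[0, 1]
Event 2: SEND 1->0: VV[1][1]++ -> VV[1]=[0, 2], msg_vec=[0, 2]; VV[0]=max(VV[0],msg_vec) then VV[0][0]++ -> VV[0]=[1, 2]
Event 3: SEND 0->1: VV[0][0]++ -> VV[0]=[2, 2], msg_vec=[2, 2]; VV[1]=max(VV[1],msg_vec) then VV[1][1]++ -> VV[1]=[2, 3]
Event 4: SEND 1->0: VV[1][1]++ -> VV[1]=[2, 4], msg_vec=[2, 4]; VV[0]=max(VV[0],msg_vec) then VV[0][0]++ -> VV[0]=[3, 4]
Event 5: SEND 0->1: VV[0][0]++ -> VV[0]=[4, 4], msg_vec=[4, 4]; VV[1]=max(VV[1],msg_vec) then VV[1][1]++ -> VV[1]=[4, 5]
Event 6: SEND 0->1: VV[0][0]++ -> VV[0]=[5, 4], msg_vec=[5, 4]; VV[1]=max(VV[1],msg_vec) then VV[1][1]++ -> VV[1]=[5, 6]
Event 7: LOCAL 0: VV[0][0]++ -> VV[0]=[6, 4]
Event 8: LOCAL 1: VV[1][1]++ -> VV[1]=[5, 7]
Final vectors: VV[0]=[6, 4]; VV[1]=[5, 7]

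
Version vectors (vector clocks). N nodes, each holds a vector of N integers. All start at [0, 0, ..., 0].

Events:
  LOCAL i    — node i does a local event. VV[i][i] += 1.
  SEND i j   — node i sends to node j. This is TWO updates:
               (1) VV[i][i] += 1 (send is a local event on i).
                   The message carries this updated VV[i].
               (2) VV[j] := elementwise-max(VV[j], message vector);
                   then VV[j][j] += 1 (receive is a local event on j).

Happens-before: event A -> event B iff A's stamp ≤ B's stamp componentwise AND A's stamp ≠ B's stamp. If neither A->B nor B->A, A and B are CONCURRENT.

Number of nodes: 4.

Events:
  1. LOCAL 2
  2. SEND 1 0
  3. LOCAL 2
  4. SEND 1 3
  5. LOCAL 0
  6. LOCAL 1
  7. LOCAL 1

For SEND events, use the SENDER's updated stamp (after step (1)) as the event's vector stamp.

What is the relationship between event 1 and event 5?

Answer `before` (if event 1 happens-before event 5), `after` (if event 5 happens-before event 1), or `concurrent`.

Answer: concurrent

Derivation:
Initial: VV[0]=[0, 0, 0, 0]
Initial: VV[1]=[0, 0, 0, 0]
Initial: VV[2]=[0, 0, 0, 0]
Initial: VV[3]=[0, 0, 0, 0]
Event 1: LOCAL 2: VV[2][2]++ -> VV[2]=[0, 0, 1, 0]
Event 2: SEND 1->0: VV[1][1]++ -> VV[1]=[0, 1, 0, 0], msg_vec=[0, 1, 0, 0]; VV[0]=max(VV[0],msg_vec) then VV[0][0]++ -> VV[0]=[1, 1, 0, 0]
Event 3: LOCAL 2: VV[2][2]++ -> VV[2]=[0, 0, 2, 0]
Event 4: SEND 1->3: VV[1][1]++ -> VV[1]=[0, 2, 0, 0], msg_vec=[0, 2, 0, 0]; VV[3]=max(VV[3],msg_vec) then VV[3][3]++ -> VV[3]=[0, 2, 0, 1]
Event 5: LOCAL 0: VV[0][0]++ -> VV[0]=[2, 1, 0, 0]
Event 6: LOCAL 1: VV[1][1]++ -> VV[1]=[0, 3, 0, 0]
Event 7: LOCAL 1: VV[1][1]++ -> VV[1]=[0, 4, 0, 0]
Event 1 stamp: [0, 0, 1, 0]
Event 5 stamp: [2, 1, 0, 0]
[0, 0, 1, 0] <= [2, 1, 0, 0]? False
[2, 1, 0, 0] <= [0, 0, 1, 0]? False
Relation: concurrent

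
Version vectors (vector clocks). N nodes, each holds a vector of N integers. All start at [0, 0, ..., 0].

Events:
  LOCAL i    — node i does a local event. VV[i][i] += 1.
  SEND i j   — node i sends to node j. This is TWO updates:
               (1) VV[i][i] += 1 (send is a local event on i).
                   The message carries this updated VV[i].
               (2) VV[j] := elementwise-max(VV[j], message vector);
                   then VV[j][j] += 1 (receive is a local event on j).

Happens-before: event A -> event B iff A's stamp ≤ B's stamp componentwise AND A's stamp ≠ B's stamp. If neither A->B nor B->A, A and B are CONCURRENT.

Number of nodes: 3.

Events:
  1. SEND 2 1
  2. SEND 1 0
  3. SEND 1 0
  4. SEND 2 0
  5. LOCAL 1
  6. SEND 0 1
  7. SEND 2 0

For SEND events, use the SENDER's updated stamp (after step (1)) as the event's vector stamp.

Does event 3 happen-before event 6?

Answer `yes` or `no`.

Answer: yes

Derivation:
Initial: VV[0]=[0, 0, 0]
Initial: VV[1]=[0, 0, 0]
Initial: VV[2]=[0, 0, 0]
Event 1: SEND 2->1: VV[2][2]++ -> VV[2]=[0, 0, 1], msg_vec=[0, 0, 1]; VV[1]=max(VV[1],msg_vec) then VV[1][1]++ -> VV[1]=[0, 1, 1]
Event 2: SEND 1->0: VV[1][1]++ -> VV[1]=[0, 2, 1], msg_vec=[0, 2, 1]; VV[0]=max(VV[0],msg_vec) then VV[0][0]++ -> VV[0]=[1, 2, 1]
Event 3: SEND 1->0: VV[1][1]++ -> VV[1]=[0, 3, 1], msg_vec=[0, 3, 1]; VV[0]=max(VV[0],msg_vec) then VV[0][0]++ -> VV[0]=[2, 3, 1]
Event 4: SEND 2->0: VV[2][2]++ -> VV[2]=[0, 0, 2], msg_vec=[0, 0, 2]; VV[0]=max(VV[0],msg_vec) then VV[0][0]++ -> VV[0]=[3, 3, 2]
Event 5: LOCAL 1: VV[1][1]++ -> VV[1]=[0, 4, 1]
Event 6: SEND 0->1: VV[0][0]++ -> VV[0]=[4, 3, 2], msg_vec=[4, 3, 2]; VV[1]=max(VV[1],msg_vec) then VV[1][1]++ -> VV[1]=[4, 5, 2]
Event 7: SEND 2->0: VV[2][2]++ -> VV[2]=[0, 0, 3], msg_vec=[0, 0, 3]; VV[0]=max(VV[0],msg_vec) then VV[0][0]++ -> VV[0]=[5, 3, 3]
Event 3 stamp: [0, 3, 1]
Event 6 stamp: [4, 3, 2]
[0, 3, 1] <= [4, 3, 2]? True. Equal? False. Happens-before: True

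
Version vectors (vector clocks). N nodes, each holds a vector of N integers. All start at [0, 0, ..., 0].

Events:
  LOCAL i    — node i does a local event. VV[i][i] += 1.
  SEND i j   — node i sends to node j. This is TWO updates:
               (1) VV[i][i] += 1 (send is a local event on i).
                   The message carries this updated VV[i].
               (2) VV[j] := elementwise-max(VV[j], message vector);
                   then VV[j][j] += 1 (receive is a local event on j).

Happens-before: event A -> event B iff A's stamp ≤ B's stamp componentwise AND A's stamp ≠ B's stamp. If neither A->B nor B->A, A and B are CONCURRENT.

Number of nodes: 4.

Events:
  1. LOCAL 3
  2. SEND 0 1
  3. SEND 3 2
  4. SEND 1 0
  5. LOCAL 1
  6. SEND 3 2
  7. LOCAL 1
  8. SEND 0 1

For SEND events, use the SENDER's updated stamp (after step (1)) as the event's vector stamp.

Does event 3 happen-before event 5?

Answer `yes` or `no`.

Answer: no

Derivation:
Initial: VV[0]=[0, 0, 0, 0]
Initial: VV[1]=[0, 0, 0, 0]
Initial: VV[2]=[0, 0, 0, 0]
Initial: VV[3]=[0, 0, 0, 0]
Event 1: LOCAL 3: VV[3][3]++ -> VV[3]=[0, 0, 0, 1]
Event 2: SEND 0->1: VV[0][0]++ -> VV[0]=[1, 0, 0, 0], msg_vec=[1, 0, 0, 0]; VV[1]=max(VV[1],msg_vec) then VV[1][1]++ -> VV[1]=[1, 1, 0, 0]
Event 3: SEND 3->2: VV[3][3]++ -> VV[3]=[0, 0, 0, 2], msg_vec=[0, 0, 0, 2]; VV[2]=max(VV[2],msg_vec) then VV[2][2]++ -> VV[2]=[0, 0, 1, 2]
Event 4: SEND 1->0: VV[1][1]++ -> VV[1]=[1, 2, 0, 0], msg_vec=[1, 2, 0, 0]; VV[0]=max(VV[0],msg_vec) then VV[0][0]++ -> VV[0]=[2, 2, 0, 0]
Event 5: LOCAL 1: VV[1][1]++ -> VV[1]=[1, 3, 0, 0]
Event 6: SEND 3->2: VV[3][3]++ -> VV[3]=[0, 0, 0, 3], msg_vec=[0, 0, 0, 3]; VV[2]=max(VV[2],msg_vec) then VV[2][2]++ -> VV[2]=[0, 0, 2, 3]
Event 7: LOCAL 1: VV[1][1]++ -> VV[1]=[1, 4, 0, 0]
Event 8: SEND 0->1: VV[0][0]++ -> VV[0]=[3, 2, 0, 0], msg_vec=[3, 2, 0, 0]; VV[1]=max(VV[1],msg_vec) then VV[1][1]++ -> VV[1]=[3, 5, 0, 0]
Event 3 stamp: [0, 0, 0, 2]
Event 5 stamp: [1, 3, 0, 0]
[0, 0, 0, 2] <= [1, 3, 0, 0]? False. Equal? False. Happens-before: False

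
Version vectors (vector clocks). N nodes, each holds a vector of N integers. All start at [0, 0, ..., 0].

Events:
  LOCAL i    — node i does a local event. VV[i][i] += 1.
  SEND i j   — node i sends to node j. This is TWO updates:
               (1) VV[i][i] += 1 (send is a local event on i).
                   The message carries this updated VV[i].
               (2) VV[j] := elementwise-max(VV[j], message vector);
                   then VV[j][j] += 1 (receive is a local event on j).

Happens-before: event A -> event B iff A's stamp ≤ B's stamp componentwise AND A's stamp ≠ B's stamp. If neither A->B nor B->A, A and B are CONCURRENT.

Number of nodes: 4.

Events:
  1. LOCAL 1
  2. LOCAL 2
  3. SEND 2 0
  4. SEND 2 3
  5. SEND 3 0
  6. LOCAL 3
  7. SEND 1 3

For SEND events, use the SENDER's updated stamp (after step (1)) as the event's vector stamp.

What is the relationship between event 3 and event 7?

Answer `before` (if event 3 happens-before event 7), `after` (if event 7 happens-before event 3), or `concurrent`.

Initial: VV[0]=[0, 0, 0, 0]
Initial: VV[1]=[0, 0, 0, 0]
Initial: VV[2]=[0, 0, 0, 0]
Initial: VV[3]=[0, 0, 0, 0]
Event 1: LOCAL 1: VV[1][1]++ -> VV[1]=[0, 1, 0, 0]
Event 2: LOCAL 2: VV[2][2]++ -> VV[2]=[0, 0, 1, 0]
Event 3: SEND 2->0: VV[2][2]++ -> VV[2]=[0, 0, 2, 0], msg_vec=[0, 0, 2, 0]; VV[0]=max(VV[0],msg_vec) then VV[0][0]++ -> VV[0]=[1, 0, 2, 0]
Event 4: SEND 2->3: VV[2][2]++ -> VV[2]=[0, 0, 3, 0], msg_vec=[0, 0, 3, 0]; VV[3]=max(VV[3],msg_vec) then VV[3][3]++ -> VV[3]=[0, 0, 3, 1]
Event 5: SEND 3->0: VV[3][3]++ -> VV[3]=[0, 0, 3, 2], msg_vec=[0, 0, 3, 2]; VV[0]=max(VV[0],msg_vec) then VV[0][0]++ -> VV[0]=[2, 0, 3, 2]
Event 6: LOCAL 3: VV[3][3]++ -> VV[3]=[0, 0, 3, 3]
Event 7: SEND 1->3: VV[1][1]++ -> VV[1]=[0, 2, 0, 0], msg_vec=[0, 2, 0, 0]; VV[3]=max(VV[3],msg_vec) then VV[3][3]++ -> VV[3]=[0, 2, 3, 4]
Event 3 stamp: [0, 0, 2, 0]
Event 7 stamp: [0, 2, 0, 0]
[0, 0, 2, 0] <= [0, 2, 0, 0]? False
[0, 2, 0, 0] <= [0, 0, 2, 0]? False
Relation: concurrent

Answer: concurrent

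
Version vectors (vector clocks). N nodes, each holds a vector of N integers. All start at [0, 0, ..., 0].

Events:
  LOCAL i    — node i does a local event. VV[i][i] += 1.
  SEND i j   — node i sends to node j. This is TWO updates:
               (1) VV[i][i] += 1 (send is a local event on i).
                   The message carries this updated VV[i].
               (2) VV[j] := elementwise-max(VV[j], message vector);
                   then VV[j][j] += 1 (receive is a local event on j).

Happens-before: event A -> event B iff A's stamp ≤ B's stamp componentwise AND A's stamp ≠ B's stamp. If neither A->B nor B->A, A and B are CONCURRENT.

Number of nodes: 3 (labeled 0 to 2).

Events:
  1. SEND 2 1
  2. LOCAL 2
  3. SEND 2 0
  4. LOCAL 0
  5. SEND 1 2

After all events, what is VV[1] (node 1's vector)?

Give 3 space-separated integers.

Answer: 0 2 1

Derivation:
Initial: VV[0]=[0, 0, 0]
Initial: VV[1]=[0, 0, 0]
Initial: VV[2]=[0, 0, 0]
Event 1: SEND 2->1: VV[2][2]++ -> VV[2]=[0, 0, 1], msg_vec=[0, 0, 1]; VV[1]=max(VV[1],msg_vec) then VV[1][1]++ -> VV[1]=[0, 1, 1]
Event 2: LOCAL 2: VV[2][2]++ -> VV[2]=[0, 0, 2]
Event 3: SEND 2->0: VV[2][2]++ -> VV[2]=[0, 0, 3], msg_vec=[0, 0, 3]; VV[0]=max(VV[0],msg_vec) then VV[0][0]++ -> VV[0]=[1, 0, 3]
Event 4: LOCAL 0: VV[0][0]++ -> VV[0]=[2, 0, 3]
Event 5: SEND 1->2: VV[1][1]++ -> VV[1]=[0, 2, 1], msg_vec=[0, 2, 1]; VV[2]=max(VV[2],msg_vec) then VV[2][2]++ -> VV[2]=[0, 2, 4]
Final vectors: VV[0]=[2, 0, 3]; VV[1]=[0, 2, 1]; VV[2]=[0, 2, 4]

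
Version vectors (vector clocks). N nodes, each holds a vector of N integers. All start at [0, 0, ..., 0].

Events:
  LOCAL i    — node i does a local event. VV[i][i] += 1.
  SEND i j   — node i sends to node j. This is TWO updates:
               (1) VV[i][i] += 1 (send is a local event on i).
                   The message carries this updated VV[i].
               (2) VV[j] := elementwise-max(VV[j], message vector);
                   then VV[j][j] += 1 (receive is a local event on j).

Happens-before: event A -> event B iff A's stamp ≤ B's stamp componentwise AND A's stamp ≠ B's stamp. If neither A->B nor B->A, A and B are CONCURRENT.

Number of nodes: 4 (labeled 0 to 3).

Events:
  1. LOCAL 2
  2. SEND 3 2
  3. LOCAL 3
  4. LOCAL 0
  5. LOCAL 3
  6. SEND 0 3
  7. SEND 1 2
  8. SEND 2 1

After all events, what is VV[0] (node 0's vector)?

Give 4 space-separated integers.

Initial: VV[0]=[0, 0, 0, 0]
Initial: VV[1]=[0, 0, 0, 0]
Initial: VV[2]=[0, 0, 0, 0]
Initial: VV[3]=[0, 0, 0, 0]
Event 1: LOCAL 2: VV[2][2]++ -> VV[2]=[0, 0, 1, 0]
Event 2: SEND 3->2: VV[3][3]++ -> VV[3]=[0, 0, 0, 1], msg_vec=[0, 0, 0, 1]; VV[2]=max(VV[2],msg_vec) then VV[2][2]++ -> VV[2]=[0, 0, 2, 1]
Event 3: LOCAL 3: VV[3][3]++ -> VV[3]=[0, 0, 0, 2]
Event 4: LOCAL 0: VV[0][0]++ -> VV[0]=[1, 0, 0, 0]
Event 5: LOCAL 3: VV[3][3]++ -> VV[3]=[0, 0, 0, 3]
Event 6: SEND 0->3: VV[0][0]++ -> VV[0]=[2, 0, 0, 0], msg_vec=[2, 0, 0, 0]; VV[3]=max(VV[3],msg_vec) then VV[3][3]++ -> VV[3]=[2, 0, 0, 4]
Event 7: SEND 1->2: VV[1][1]++ -> VV[1]=[0, 1, 0, 0], msg_vec=[0, 1, 0, 0]; VV[2]=max(VV[2],msg_vec) then VV[2][2]++ -> VV[2]=[0, 1, 3, 1]
Event 8: SEND 2->1: VV[2][2]++ -> VV[2]=[0, 1, 4, 1], msg_vec=[0, 1, 4, 1]; VV[1]=max(VV[1],msg_vec) then VV[1][1]++ -> VV[1]=[0, 2, 4, 1]
Final vectors: VV[0]=[2, 0, 0, 0]; VV[1]=[0, 2, 4, 1]; VV[2]=[0, 1, 4, 1]; VV[3]=[2, 0, 0, 4]

Answer: 2 0 0 0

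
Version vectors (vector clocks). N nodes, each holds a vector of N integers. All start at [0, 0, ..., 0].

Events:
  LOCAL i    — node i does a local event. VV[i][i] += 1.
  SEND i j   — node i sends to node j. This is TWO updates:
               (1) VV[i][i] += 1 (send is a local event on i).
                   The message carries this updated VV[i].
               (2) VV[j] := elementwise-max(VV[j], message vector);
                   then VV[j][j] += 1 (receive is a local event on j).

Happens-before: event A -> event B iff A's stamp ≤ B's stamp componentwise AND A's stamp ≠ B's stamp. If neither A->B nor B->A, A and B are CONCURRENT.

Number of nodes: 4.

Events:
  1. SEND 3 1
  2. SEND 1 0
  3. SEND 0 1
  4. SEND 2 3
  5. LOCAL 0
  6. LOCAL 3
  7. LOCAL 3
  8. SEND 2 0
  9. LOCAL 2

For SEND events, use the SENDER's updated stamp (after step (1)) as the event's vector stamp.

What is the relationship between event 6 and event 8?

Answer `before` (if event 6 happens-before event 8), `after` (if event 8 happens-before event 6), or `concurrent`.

Initial: VV[0]=[0, 0, 0, 0]
Initial: VV[1]=[0, 0, 0, 0]
Initial: VV[2]=[0, 0, 0, 0]
Initial: VV[3]=[0, 0, 0, 0]
Event 1: SEND 3->1: VV[3][3]++ -> VV[3]=[0, 0, 0, 1], msg_vec=[0, 0, 0, 1]; VV[1]=max(VV[1],msg_vec) then VV[1][1]++ -> VV[1]=[0, 1, 0, 1]
Event 2: SEND 1->0: VV[1][1]++ -> VV[1]=[0, 2, 0, 1], msg_vec=[0, 2, 0, 1]; VV[0]=max(VV[0],msg_vec) then VV[0][0]++ -> VV[0]=[1, 2, 0, 1]
Event 3: SEND 0->1: VV[0][0]++ -> VV[0]=[2, 2, 0, 1], msg_vec=[2, 2, 0, 1]; VV[1]=max(VV[1],msg_vec) then VV[1][1]++ -> VV[1]=[2, 3, 0, 1]
Event 4: SEND 2->3: VV[2][2]++ -> VV[2]=[0, 0, 1, 0], msg_vec=[0, 0, 1, 0]; VV[3]=max(VV[3],msg_vec) then VV[3][3]++ -> VV[3]=[0, 0, 1, 2]
Event 5: LOCAL 0: VV[0][0]++ -> VV[0]=[3, 2, 0, 1]
Event 6: LOCAL 3: VV[3][3]++ -> VV[3]=[0, 0, 1, 3]
Event 7: LOCAL 3: VV[3][3]++ -> VV[3]=[0, 0, 1, 4]
Event 8: SEND 2->0: VV[2][2]++ -> VV[2]=[0, 0, 2, 0], msg_vec=[0, 0, 2, 0]; VV[0]=max(VV[0],msg_vec) then VV[0][0]++ -> VV[0]=[4, 2, 2, 1]
Event 9: LOCAL 2: VV[2][2]++ -> VV[2]=[0, 0, 3, 0]
Event 6 stamp: [0, 0, 1, 3]
Event 8 stamp: [0, 0, 2, 0]
[0, 0, 1, 3] <= [0, 0, 2, 0]? False
[0, 0, 2, 0] <= [0, 0, 1, 3]? False
Relation: concurrent

Answer: concurrent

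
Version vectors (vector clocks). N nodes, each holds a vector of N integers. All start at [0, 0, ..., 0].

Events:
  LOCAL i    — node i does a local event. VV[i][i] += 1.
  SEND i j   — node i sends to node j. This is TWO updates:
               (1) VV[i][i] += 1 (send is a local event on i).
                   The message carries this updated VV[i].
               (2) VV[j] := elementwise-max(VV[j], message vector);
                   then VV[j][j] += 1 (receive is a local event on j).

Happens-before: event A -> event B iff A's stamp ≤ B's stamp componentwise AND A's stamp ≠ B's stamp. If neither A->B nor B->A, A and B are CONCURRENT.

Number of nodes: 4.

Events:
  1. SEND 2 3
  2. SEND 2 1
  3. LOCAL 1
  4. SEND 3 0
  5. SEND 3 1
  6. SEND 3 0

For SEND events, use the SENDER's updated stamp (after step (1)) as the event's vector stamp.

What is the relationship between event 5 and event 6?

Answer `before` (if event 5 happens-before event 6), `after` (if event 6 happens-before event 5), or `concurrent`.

Initial: VV[0]=[0, 0, 0, 0]
Initial: VV[1]=[0, 0, 0, 0]
Initial: VV[2]=[0, 0, 0, 0]
Initial: VV[3]=[0, 0, 0, 0]
Event 1: SEND 2->3: VV[2][2]++ -> VV[2]=[0, 0, 1, 0], msg_vec=[0, 0, 1, 0]; VV[3]=max(VV[3],msg_vec) then VV[3][3]++ -> VV[3]=[0, 0, 1, 1]
Event 2: SEND 2->1: VV[2][2]++ -> VV[2]=[0, 0, 2, 0], msg_vec=[0, 0, 2, 0]; VV[1]=max(VV[1],msg_vec) then VV[1][1]++ -> VV[1]=[0, 1, 2, 0]
Event 3: LOCAL 1: VV[1][1]++ -> VV[1]=[0, 2, 2, 0]
Event 4: SEND 3->0: VV[3][3]++ -> VV[3]=[0, 0, 1, 2], msg_vec=[0, 0, 1, 2]; VV[0]=max(VV[0],msg_vec) then VV[0][0]++ -> VV[0]=[1, 0, 1, 2]
Event 5: SEND 3->1: VV[3][3]++ -> VV[3]=[0, 0, 1, 3], msg_vec=[0, 0, 1, 3]; VV[1]=max(VV[1],msg_vec) then VV[1][1]++ -> VV[1]=[0, 3, 2, 3]
Event 6: SEND 3->0: VV[3][3]++ -> VV[3]=[0, 0, 1, 4], msg_vec=[0, 0, 1, 4]; VV[0]=max(VV[0],msg_vec) then VV[0][0]++ -> VV[0]=[2, 0, 1, 4]
Event 5 stamp: [0, 0, 1, 3]
Event 6 stamp: [0, 0, 1, 4]
[0, 0, 1, 3] <= [0, 0, 1, 4]? True
[0, 0, 1, 4] <= [0, 0, 1, 3]? False
Relation: before

Answer: before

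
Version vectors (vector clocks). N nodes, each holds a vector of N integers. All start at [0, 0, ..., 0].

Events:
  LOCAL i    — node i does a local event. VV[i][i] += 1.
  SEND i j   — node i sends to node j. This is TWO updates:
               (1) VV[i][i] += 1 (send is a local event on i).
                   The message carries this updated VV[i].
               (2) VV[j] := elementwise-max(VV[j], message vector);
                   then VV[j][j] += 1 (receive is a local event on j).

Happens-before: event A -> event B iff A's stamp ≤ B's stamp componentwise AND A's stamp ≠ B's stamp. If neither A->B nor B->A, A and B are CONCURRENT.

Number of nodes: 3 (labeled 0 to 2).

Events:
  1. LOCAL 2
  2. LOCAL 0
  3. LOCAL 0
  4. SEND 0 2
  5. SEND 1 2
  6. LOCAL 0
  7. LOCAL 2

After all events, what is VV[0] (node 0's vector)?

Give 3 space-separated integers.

Initial: VV[0]=[0, 0, 0]
Initial: VV[1]=[0, 0, 0]
Initial: VV[2]=[0, 0, 0]
Event 1: LOCAL 2: VV[2][2]++ -> VV[2]=[0, 0, 1]
Event 2: LOCAL 0: VV[0][0]++ -> VV[0]=[1, 0, 0]
Event 3: LOCAL 0: VV[0][0]++ -> VV[0]=[2, 0, 0]
Event 4: SEND 0->2: VV[0][0]++ -> VV[0]=[3, 0, 0], msg_vec=[3, 0, 0]; VV[2]=max(VV[2],msg_vec) then VV[2][2]++ -> VV[2]=[3, 0, 2]
Event 5: SEND 1->2: VV[1][1]++ -> VV[1]=[0, 1, 0], msg_vec=[0, 1, 0]; VV[2]=max(VV[2],msg_vec) then VV[2][2]++ -> VV[2]=[3, 1, 3]
Event 6: LOCAL 0: VV[0][0]++ -> VV[0]=[4, 0, 0]
Event 7: LOCAL 2: VV[2][2]++ -> VV[2]=[3, 1, 4]
Final vectors: VV[0]=[4, 0, 0]; VV[1]=[0, 1, 0]; VV[2]=[3, 1, 4]

Answer: 4 0 0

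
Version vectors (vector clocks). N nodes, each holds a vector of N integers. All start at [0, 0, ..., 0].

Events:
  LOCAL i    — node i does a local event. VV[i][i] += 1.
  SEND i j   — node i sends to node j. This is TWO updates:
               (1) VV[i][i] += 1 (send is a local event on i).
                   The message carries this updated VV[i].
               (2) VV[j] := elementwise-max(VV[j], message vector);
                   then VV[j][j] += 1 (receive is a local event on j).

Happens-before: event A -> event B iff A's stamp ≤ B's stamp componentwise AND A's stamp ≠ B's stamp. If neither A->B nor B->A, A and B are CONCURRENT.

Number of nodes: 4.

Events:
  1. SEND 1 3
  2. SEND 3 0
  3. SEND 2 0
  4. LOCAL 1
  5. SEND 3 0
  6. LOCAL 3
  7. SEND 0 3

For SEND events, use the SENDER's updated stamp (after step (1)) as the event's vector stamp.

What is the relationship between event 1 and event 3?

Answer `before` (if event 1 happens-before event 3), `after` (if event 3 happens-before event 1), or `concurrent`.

Initial: VV[0]=[0, 0, 0, 0]
Initial: VV[1]=[0, 0, 0, 0]
Initial: VV[2]=[0, 0, 0, 0]
Initial: VV[3]=[0, 0, 0, 0]
Event 1: SEND 1->3: VV[1][1]++ -> VV[1]=[0, 1, 0, 0], msg_vec=[0, 1, 0, 0]; VV[3]=max(VV[3],msg_vec) then VV[3][3]++ -> VV[3]=[0, 1, 0, 1]
Event 2: SEND 3->0: VV[3][3]++ -> VV[3]=[0, 1, 0, 2], msg_vec=[0, 1, 0, 2]; VV[0]=max(VV[0],msg_vec) then VV[0][0]++ -> VV[0]=[1, 1, 0, 2]
Event 3: SEND 2->0: VV[2][2]++ -> VV[2]=[0, 0, 1, 0], msg_vec=[0, 0, 1, 0]; VV[0]=max(VV[0],msg_vec) then VV[0][0]++ -> VV[0]=[2, 1, 1, 2]
Event 4: LOCAL 1: VV[1][1]++ -> VV[1]=[0, 2, 0, 0]
Event 5: SEND 3->0: VV[3][3]++ -> VV[3]=[0, 1, 0, 3], msg_vec=[0, 1, 0, 3]; VV[0]=max(VV[0],msg_vec) then VV[0][0]++ -> VV[0]=[3, 1, 1, 3]
Event 6: LOCAL 3: VV[3][3]++ -> VV[3]=[0, 1, 0, 4]
Event 7: SEND 0->3: VV[0][0]++ -> VV[0]=[4, 1, 1, 3], msg_vec=[4, 1, 1, 3]; VV[3]=max(VV[3],msg_vec) then VV[3][3]++ -> VV[3]=[4, 1, 1, 5]
Event 1 stamp: [0, 1, 0, 0]
Event 3 stamp: [0, 0, 1, 0]
[0, 1, 0, 0] <= [0, 0, 1, 0]? False
[0, 0, 1, 0] <= [0, 1, 0, 0]? False
Relation: concurrent

Answer: concurrent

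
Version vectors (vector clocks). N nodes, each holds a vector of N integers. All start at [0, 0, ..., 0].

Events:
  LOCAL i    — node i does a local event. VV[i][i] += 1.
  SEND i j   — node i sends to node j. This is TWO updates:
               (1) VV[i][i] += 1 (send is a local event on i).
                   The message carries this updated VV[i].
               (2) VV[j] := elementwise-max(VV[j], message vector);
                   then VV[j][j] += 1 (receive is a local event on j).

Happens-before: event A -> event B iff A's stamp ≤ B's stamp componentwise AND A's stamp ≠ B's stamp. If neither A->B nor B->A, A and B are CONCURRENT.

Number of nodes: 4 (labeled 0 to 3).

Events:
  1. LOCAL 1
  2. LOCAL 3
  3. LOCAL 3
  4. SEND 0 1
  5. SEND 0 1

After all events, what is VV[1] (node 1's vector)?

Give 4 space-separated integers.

Initial: VV[0]=[0, 0, 0, 0]
Initial: VV[1]=[0, 0, 0, 0]
Initial: VV[2]=[0, 0, 0, 0]
Initial: VV[3]=[0, 0, 0, 0]
Event 1: LOCAL 1: VV[1][1]++ -> VV[1]=[0, 1, 0, 0]
Event 2: LOCAL 3: VV[3][3]++ -> VV[3]=[0, 0, 0, 1]
Event 3: LOCAL 3: VV[3][3]++ -> VV[3]=[0, 0, 0, 2]
Event 4: SEND 0->1: VV[0][0]++ -> VV[0]=[1, 0, 0, 0], msg_vec=[1, 0, 0, 0]; VV[1]=max(VV[1],msg_vec) then VV[1][1]++ -> VV[1]=[1, 2, 0, 0]
Event 5: SEND 0->1: VV[0][0]++ -> VV[0]=[2, 0, 0, 0], msg_vec=[2, 0, 0, 0]; VV[1]=max(VV[1],msg_vec) then VV[1][1]++ -> VV[1]=[2, 3, 0, 0]
Final vectors: VV[0]=[2, 0, 0, 0]; VV[1]=[2, 3, 0, 0]; VV[2]=[0, 0, 0, 0]; VV[3]=[0, 0, 0, 2]

Answer: 2 3 0 0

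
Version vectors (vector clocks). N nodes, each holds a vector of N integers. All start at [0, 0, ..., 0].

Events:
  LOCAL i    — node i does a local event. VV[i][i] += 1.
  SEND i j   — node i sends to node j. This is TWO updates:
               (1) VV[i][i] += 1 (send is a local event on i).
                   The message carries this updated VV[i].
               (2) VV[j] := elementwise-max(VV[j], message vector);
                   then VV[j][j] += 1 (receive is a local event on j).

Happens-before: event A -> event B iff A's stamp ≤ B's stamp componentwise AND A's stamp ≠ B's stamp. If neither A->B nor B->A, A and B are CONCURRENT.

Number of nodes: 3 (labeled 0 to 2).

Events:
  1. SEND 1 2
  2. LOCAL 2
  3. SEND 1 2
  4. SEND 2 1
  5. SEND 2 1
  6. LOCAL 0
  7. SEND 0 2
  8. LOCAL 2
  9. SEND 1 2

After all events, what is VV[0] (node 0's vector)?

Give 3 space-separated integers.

Answer: 2 0 0

Derivation:
Initial: VV[0]=[0, 0, 0]
Initial: VV[1]=[0, 0, 0]
Initial: VV[2]=[0, 0, 0]
Event 1: SEND 1->2: VV[1][1]++ -> VV[1]=[0, 1, 0], msg_vec=[0, 1, 0]; VV[2]=max(VV[2],msg_vec) then VV[2][2]++ -> VV[2]=[0, 1, 1]
Event 2: LOCAL 2: VV[2][2]++ -> VV[2]=[0, 1, 2]
Event 3: SEND 1->2: VV[1][1]++ -> VV[1]=[0, 2, 0], msg_vec=[0, 2, 0]; VV[2]=max(VV[2],msg_vec) then VV[2][2]++ -> VV[2]=[0, 2, 3]
Event 4: SEND 2->1: VV[2][2]++ -> VV[2]=[0, 2, 4], msg_vec=[0, 2, 4]; VV[1]=max(VV[1],msg_vec) then VV[1][1]++ -> VV[1]=[0, 3, 4]
Event 5: SEND 2->1: VV[2][2]++ -> VV[2]=[0, 2, 5], msg_vec=[0, 2, 5]; VV[1]=max(VV[1],msg_vec) then VV[1][1]++ -> VV[1]=[0, 4, 5]
Event 6: LOCAL 0: VV[0][0]++ -> VV[0]=[1, 0, 0]
Event 7: SEND 0->2: VV[0][0]++ -> VV[0]=[2, 0, 0], msg_vec=[2, 0, 0]; VV[2]=max(VV[2],msg_vec) then VV[2][2]++ -> VV[2]=[2, 2, 6]
Event 8: LOCAL 2: VV[2][2]++ -> VV[2]=[2, 2, 7]
Event 9: SEND 1->2: VV[1][1]++ -> VV[1]=[0, 5, 5], msg_vec=[0, 5, 5]; VV[2]=max(VV[2],msg_vec) then VV[2][2]++ -> VV[2]=[2, 5, 8]
Final vectors: VV[0]=[2, 0, 0]; VV[1]=[0, 5, 5]; VV[2]=[2, 5, 8]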